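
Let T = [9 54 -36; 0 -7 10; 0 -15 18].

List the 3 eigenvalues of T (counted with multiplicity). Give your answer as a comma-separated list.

3, 8, 9

Set up det(lambda·I - T) = 0.
Expanding along the first row, p(lambda) = lambda^3 - 20·lambda^2 + 123·lambda - 216.
Rational-root test: lambda = 3 gives p(3) = 0.
Dividing by (lambda - 3) leaves lambda^2 - 17·lambda + 72.
The quadratic factors as (lambda - 8)·(lambda - 9).
Eigenvalues: 3, 8, 9.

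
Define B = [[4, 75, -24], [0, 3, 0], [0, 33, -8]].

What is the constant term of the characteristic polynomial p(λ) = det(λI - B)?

p(0) = det(0·I − B) = det(−B) = (−1)^3·det(B).
det(B) = -96, so p(0) = 96.

96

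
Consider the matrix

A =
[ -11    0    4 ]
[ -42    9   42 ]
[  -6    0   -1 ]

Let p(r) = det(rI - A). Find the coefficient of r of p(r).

p(r) = r^3 + 3r^2 - 73r - 315.
The coefficient of r is -73.

-73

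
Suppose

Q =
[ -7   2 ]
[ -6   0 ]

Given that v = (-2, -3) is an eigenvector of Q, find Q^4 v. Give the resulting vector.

First find the eigenvalue: Qv = (8, 12) = -4·(-2, -3), so λ = -4.
Then Q^4 v = λ^4·v = (-4)^4·(-2, -3) = 256·(-2, -3) = (-512, -768).

(-512, -768)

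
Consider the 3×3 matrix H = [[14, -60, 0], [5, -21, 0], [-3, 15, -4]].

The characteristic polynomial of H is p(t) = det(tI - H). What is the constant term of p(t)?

p(t) = t^3 + 11t^2 + 34t + 24.
The constant term is 24.

24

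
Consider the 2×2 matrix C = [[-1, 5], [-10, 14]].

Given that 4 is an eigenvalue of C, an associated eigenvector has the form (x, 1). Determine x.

We need (C - 4I)v = 0.
C - 4I = [[-5, 5], [-10, 10]].
Row 1: (-5)·x + (5)·1 = 0
Row 2: (-10)·x + (10)·1 = 0
Solving gives x = 1.
Check: C·(1, 1) = (4, 4) = 4·(1, 1).

1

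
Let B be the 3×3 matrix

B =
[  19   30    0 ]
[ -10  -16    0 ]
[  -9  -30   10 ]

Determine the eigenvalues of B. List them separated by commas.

The characteristic polynomial is p(s) = det(sI - B).
Expanding along the first row, p(s) = s^3 - 13s^2 + 26s + 40.
Since p(4) = 0, s = 4 is a root.
Dividing by (s - 4) leaves s^2 - 9s - 10.
The quadratic factors as (s + 1)·(s - 10).
Eigenvalues: -1, 4, 10.

-1, 4, 10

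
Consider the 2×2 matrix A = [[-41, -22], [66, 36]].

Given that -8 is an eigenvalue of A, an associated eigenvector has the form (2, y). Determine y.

-3

We need (A + 8I)v = 0.
A + 8I = [[-33, -22], [66, 44]].
Row 1: (-33)·2 + (-22)·y = 0
Row 2: (66)·2 + (44)·y = 0
Solving gives y = -3.
Check: A·(2, -3) = (-16, 24) = -8·(2, -3).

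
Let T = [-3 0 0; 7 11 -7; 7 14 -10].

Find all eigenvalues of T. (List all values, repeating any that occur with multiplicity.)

-3, -3, 4

The characteristic polynomial is p(s) = det(sI - T).
Cofactor expansion gives p(s) = s^3 + 2s^2 - 15s - 36.
Since p(-3) = 0, s = -3 is a root.
Dividing by (s + 3) leaves s^2 - s - 12.
The quadratic factors as (s + 3)·(s - 4).
Eigenvalues: -3, -3, 4.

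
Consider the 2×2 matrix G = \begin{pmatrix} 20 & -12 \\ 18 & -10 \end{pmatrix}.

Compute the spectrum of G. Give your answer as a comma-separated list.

det(G - μI) = (20 - μ)(-10 - μ) - (-12)·(18) = μ^2 - 10μ + 16.
This factors as (μ - 2)·(μ - 8) = 0.
Eigenvalues: 2, 8.

2, 8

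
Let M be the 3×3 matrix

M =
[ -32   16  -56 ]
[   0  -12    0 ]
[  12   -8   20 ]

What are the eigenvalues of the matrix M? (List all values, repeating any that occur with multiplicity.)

-12, -8, -4

Compute the characteristic polynomial p(λ) = det(λI - M).
Expanding along the first row, p(λ) = λ^3 + 24λ^2 + 176λ + 384.
Try λ = -4: p(-4) = 0, so -4 is a root.
Dividing by (λ + 4) leaves λ^2 + 20λ + 96.
The quadratic factors as (λ + 12)·(λ + 8).
Eigenvalues: -12, -8, -4.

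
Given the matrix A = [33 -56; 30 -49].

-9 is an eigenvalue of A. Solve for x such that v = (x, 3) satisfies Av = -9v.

4

We need (A + 9I)v = 0.
A + 9I = [[42, -56], [30, -40]].
Row 1: (42)·x + (-56)·3 = 0
Row 2: (30)·x + (-40)·3 = 0
Solving gives x = 4.
Check: A·(4, 3) = (-36, -27) = -9·(4, 3).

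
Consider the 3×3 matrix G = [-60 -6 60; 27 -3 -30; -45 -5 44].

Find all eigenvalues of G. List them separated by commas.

-7, -6, -6

Set up det(λI - G) = 0.
Expanding the 3×3 determinant: p(λ) = λ^3 + 19λ^2 + 120λ + 252.
Rational-root test: λ = -6 gives p(-6) = 0.
Factor out (λ + 6): p(λ) = (λ + 6)·(λ^2 + 13λ + 42).
The quadratic factors as (λ + 7)·(λ + 6).
Eigenvalues: -7, -6, -6.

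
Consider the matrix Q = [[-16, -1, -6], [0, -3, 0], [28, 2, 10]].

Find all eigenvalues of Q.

-4, -3, -2

Compute the characteristic polynomial p(λ) = det(λI - Q).
Cofactor expansion gives p(λ) = λ^3 + 9λ^2 + 26λ + 24.
Since p(-2) = 0, λ = -2 is a root.
Factor out (λ + 2): p(λ) = (λ + 2)·(λ^2 + 7λ + 12).
The quadratic factors as (λ + 4)·(λ + 3).
Eigenvalues: -4, -3, -2.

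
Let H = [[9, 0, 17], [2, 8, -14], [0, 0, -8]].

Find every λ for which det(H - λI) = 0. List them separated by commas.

The characteristic polynomial is p(lambda) = det(lambda·I - H).
Expanding the 3×3 determinant: p(lambda) = lambda^3 - 9·lambda^2 - 64·lambda + 576.
Rational-root test: lambda = -8 gives p(-8) = 0.
Dividing by (lambda + 8) leaves lambda^2 - 17·lambda + 72.
The quadratic factors as (lambda - 8)·(lambda - 9).
Eigenvalues: -8, 8, 9.

-8, 8, 9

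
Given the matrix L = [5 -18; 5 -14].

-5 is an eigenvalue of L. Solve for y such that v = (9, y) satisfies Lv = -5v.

5

We need (L + 5I)v = 0.
L + 5I = [[10, -18], [5, -9]].
Row 1: (10)·9 + (-18)·y = 0
Row 2: (5)·9 + (-9)·y = 0
Solving gives y = 5.
Check: L·(9, 5) = (-45, -25) = -5·(9, 5).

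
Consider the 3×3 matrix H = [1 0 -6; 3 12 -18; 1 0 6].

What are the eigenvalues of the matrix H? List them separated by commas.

The characteristic polynomial is p(λ) = det(λI - H).
Cofactor expansion gives p(λ) = λ^3 - 19λ^2 + 96λ - 144.
Rational-root test: λ = 3 gives p(3) = 0.
Dividing by (λ - 3) leaves λ^2 - 16λ + 48.
The quadratic factors as (λ - 4)·(λ - 12).
Eigenvalues: 3, 4, 12.

3, 4, 12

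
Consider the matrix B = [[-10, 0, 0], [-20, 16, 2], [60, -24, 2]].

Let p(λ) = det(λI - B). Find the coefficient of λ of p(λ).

p(λ) = λ^3 - 8λ^2 - 100λ + 800.
The coefficient of λ is -100.

-100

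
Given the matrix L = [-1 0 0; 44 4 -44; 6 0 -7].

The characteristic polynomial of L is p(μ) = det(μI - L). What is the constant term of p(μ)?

p(μ) = μ^3 + 4μ^2 - 25μ - 28.
The constant term is -28.

-28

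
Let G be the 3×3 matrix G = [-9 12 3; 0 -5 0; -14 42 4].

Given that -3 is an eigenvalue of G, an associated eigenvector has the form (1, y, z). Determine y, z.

0, 2

We need (G + 3I)v = 0.
G + 3I = [[-6, 12, 3], [0, -2, 0], [-14, 42, 7]].
Row 1: (-6)·1 + (12)·y + (3)·z = 0
Row 2: (0)·1 + (-2)·y + (0)·z = 0
Row 3: (-14)·1 + (42)·y + (7)·z = 0
Solving gives y = 0, z = 2.
Check: G·(1, 0, 2) = (-3, 0, -6) = -3·(1, 0, 2).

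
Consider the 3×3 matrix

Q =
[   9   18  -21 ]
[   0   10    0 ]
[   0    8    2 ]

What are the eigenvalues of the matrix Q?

2, 9, 10

Compute the characteristic polynomial p(r) = det(rI - Q).
Expanding the 3×3 determinant: p(r) = r^3 - 21r^2 + 128r - 180.
Try r = 2: p(2) = 0, so 2 is a root.
Factor out (r - 2): p(r) = (r - 2)·(r^2 - 19r + 90).
The quadratic factors as (r - 9)·(r - 10).
Eigenvalues: 2, 9, 10.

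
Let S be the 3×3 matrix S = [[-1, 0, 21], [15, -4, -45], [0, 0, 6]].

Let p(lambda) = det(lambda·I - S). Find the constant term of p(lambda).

p(lambda) = lambda^3 - lambda^2 - 26·lambda - 24.
The constant term is -24.

-24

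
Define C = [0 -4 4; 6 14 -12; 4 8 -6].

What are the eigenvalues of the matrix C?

2, 2, 4

Set up det(sI - C) = 0.
Expanding the 3×3 determinant: p(s) = s^3 - 8s^2 + 20s - 16.
Since p(2) = 0, s = 2 is a root.
Factor out (s - 2): p(s) = (s - 2)·(s^2 - 6s + 8).
The quadratic factors as (s - 2)·(s - 4).
Eigenvalues: 2, 2, 4.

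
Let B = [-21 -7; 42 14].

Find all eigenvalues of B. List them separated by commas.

-7, 0

det(B - μI) = (-21 - μ)(14 - μ) - (-7)·(42) = μ^2 + 7μ.
This factors as (μ + 7)·μ = 0.
Eigenvalues: -7, 0.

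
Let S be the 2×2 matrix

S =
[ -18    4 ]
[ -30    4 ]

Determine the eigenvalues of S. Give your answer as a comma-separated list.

det(S - tI) = (-18 - t)(4 - t) - (4)·(-30) = t^2 + 14t + 48.
This factors as (t + 8)·(t + 6) = 0.
Eigenvalues: -8, -6.

-8, -6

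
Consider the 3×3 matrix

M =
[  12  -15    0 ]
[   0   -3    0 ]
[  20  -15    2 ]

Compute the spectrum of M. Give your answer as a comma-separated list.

-3, 2, 12

Compute the characteristic polynomial p(λ) = det(λI - M).
Cofactor expansion gives p(λ) = λ^3 - 11λ^2 - 18λ + 72.
Rational-root test: λ = 2 gives p(2) = 0.
Dividing by (λ - 2) leaves λ^2 - 9λ - 36.
The quadratic factors as (λ + 3)·(λ - 12).
Eigenvalues: -3, 2, 12.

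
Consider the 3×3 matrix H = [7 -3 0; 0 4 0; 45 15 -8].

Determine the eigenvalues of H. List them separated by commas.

Set up det(tI - H) = 0.
Expanding along the first row, p(t) = t^3 - 3t^2 - 60t + 224.
Rational-root test: t = 4 gives p(4) = 0.
Factor out (t - 4): p(t) = (t - 4)·(t^2 + t - 56).
The quadratic factors as (t + 8)·(t - 7).
Eigenvalues: -8, 4, 7.

-8, 4, 7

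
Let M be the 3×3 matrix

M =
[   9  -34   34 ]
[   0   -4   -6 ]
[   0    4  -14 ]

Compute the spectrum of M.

-10, -8, 9

Compute the characteristic polynomial p(μ) = det(μI - M).
Expanding the 3×3 determinant: p(μ) = μ^3 + 9μ^2 - 82μ - 720.
Rational-root test: μ = 9 gives p(9) = 0.
Dividing by (μ - 9) leaves μ^2 + 18μ + 80.
The quadratic factors as (μ + 10)·(μ + 8).
Eigenvalues: -10, -8, 9.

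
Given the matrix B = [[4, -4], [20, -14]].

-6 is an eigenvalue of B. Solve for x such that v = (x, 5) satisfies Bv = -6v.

2

We need (B + 6I)v = 0.
B + 6I = [[10, -4], [20, -8]].
Row 1: (10)·x + (-4)·5 = 0
Row 2: (20)·x + (-8)·5 = 0
Solving gives x = 2.
Check: B·(2, 5) = (-12, -30) = -6·(2, 5).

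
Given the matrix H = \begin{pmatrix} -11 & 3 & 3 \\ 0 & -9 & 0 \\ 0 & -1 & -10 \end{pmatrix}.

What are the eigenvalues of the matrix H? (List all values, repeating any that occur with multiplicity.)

The characteristic polynomial is p(r) = det(rI - H).
Cofactor expansion gives p(r) = r^3 + 30r^2 + 299r + 990.
Try r = -9: p(-9) = 0, so -9 is a root.
Factor out (r + 9): p(r) = (r + 9)·(r^2 + 21r + 110).
The quadratic factors as (r + 11)·(r + 10).
Eigenvalues: -11, -10, -9.

-11, -10, -9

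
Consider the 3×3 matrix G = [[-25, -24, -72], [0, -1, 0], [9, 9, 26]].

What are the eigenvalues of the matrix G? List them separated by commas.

-1, -1, 2

Compute the characteristic polynomial p(λ) = det(λI - G).
Cofactor expansion gives p(λ) = λ^3 - 3λ - 2.
Try λ = -1: p(-1) = 0, so -1 is a root.
Dividing by (λ + 1) leaves λ^2 - λ - 2.
The quadratic factors as (λ + 1)·(λ - 2).
Eigenvalues: -1, -1, 2.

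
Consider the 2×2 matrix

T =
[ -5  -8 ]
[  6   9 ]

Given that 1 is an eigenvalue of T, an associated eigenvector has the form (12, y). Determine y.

-9

We need (T - 1I)v = 0.
T - 1I = [[-6, -8], [6, 8]].
Row 1: (-6)·12 + (-8)·y = 0
Row 2: (6)·12 + (8)·y = 0
Solving gives y = -9.
Check: T·(12, -9) = (12, -9) = 1·(12, -9).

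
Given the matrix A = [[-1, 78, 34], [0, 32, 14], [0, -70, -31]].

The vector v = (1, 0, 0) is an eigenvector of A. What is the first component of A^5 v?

First find the eigenvalue: Av = (-1, 0, 0) = -1·(1, 0, 0), so λ = -1.
Then A^5 v = λ^5·v = (-1)^5·(1, 0, 0) = -1·(1, 0, 0) = (-1, 0, 0).

-1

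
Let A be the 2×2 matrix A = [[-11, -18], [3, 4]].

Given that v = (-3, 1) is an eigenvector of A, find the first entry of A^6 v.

-46875

First find the eigenvalue: Av = (15, -5) = -5·(-3, 1), so λ = -5.
Then A^6 v = λ^6·v = (-5)^6·(-3, 1) = 15625·(-3, 1) = (-46875, 15625).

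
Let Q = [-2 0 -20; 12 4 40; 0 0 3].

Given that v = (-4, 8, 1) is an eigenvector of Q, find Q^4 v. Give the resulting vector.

First find the eigenvalue: Qv = (-12, 24, 3) = 3·(-4, 8, 1), so λ = 3.
Then Q^4 v = λ^4·v = 3^4·(-4, 8, 1) = 81·(-4, 8, 1) = (-324, 648, 81).

(-324, 648, 81)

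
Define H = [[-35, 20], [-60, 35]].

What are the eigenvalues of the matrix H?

det(H - tI) = (-35 - t)(35 - t) - (20)·(-60) = t^2 - 25.
This factors as (t + 5)·(t - 5) = 0.
Eigenvalues: -5, 5.

-5, 5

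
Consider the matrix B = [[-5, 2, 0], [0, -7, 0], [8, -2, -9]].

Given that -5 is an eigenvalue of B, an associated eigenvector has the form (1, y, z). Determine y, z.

0, 2

We need (B + 5I)v = 0.
B + 5I = [[0, 2, 0], [0, -2, 0], [8, -2, -4]].
Row 1: (0)·1 + (2)·y + (0)·z = 0
Row 2: (0)·1 + (-2)·y + (0)·z = 0
Row 3: (8)·1 + (-2)·y + (-4)·z = 0
Solving gives y = 0, z = 2.
Check: B·(1, 0, 2) = (-5, 0, -10) = -5·(1, 0, 2).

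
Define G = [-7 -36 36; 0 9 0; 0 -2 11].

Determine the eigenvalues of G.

The characteristic polynomial is p(lambda) = det(lambda·I - G).
Cofactor expansion gives p(lambda) = lambda^3 - 13·lambda^2 - 41·lambda + 693.
Since p(11) = 0, lambda = 11 is a root.
Dividing by (lambda - 11) leaves lambda^2 - 2·lambda - 63.
The quadratic factors as (lambda + 7)·(lambda - 9).
Eigenvalues: -7, 9, 11.

-7, 9, 11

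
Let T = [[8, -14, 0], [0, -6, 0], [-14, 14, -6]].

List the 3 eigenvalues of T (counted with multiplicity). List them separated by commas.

-6, -6, 8

Set up det(lambda·I - T) = 0.
Expanding along the first row, p(lambda) = lambda^3 + 4·lambda^2 - 60·lambda - 288.
Try lambda = 8: p(8) = 0, so 8 is a root.
Dividing by (lambda - 8) leaves lambda^2 + 12·lambda + 36.
The quadratic factor is (lambda + 6)^2.
Eigenvalues: -6, -6, 8.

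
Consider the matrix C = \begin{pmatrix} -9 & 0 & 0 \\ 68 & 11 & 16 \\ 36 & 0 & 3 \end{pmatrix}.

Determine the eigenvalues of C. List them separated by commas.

-9, 3, 11

Compute the characteristic polynomial p(s) = det(sI - C).
Expanding the 3×3 determinant: p(s) = s^3 - 5s^2 - 93s + 297.
Try s = 3: p(3) = 0, so 3 is a root.
Dividing by (s - 3) leaves s^2 - 2s - 99.
The quadratic factors as (s + 9)·(s - 11).
Eigenvalues: -9, 3, 11.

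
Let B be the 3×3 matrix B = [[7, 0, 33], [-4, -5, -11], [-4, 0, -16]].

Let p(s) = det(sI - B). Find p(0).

100

p(0) = det(0·I − B) = det(−B) = (−1)^3·det(B).
det(B) = -100, so p(0) = 100.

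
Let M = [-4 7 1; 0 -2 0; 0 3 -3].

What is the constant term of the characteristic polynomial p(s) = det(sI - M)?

24

p(0) = det(0·I − M) = det(−M) = (−1)^3·det(M).
det(M) = -24, so p(0) = 24.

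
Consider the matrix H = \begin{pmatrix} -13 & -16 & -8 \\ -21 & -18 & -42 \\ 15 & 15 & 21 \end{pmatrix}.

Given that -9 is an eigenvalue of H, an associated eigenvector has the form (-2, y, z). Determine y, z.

We need (H + 9I)v = 0.
H + 9I = [[-4, -16, -8], [-21, -9, -42], [15, 15, 30]].
Row 1: (-4)·-2 + (-16)·y + (-8)·z = 0
Row 2: (-21)·-2 + (-9)·y + (-42)·z = 0
Row 3: (15)·-2 + (15)·y + (30)·z = 0
Solving gives y = 0, z = 1.
Check: H·(-2, 0, 1) = (18, 0, -9) = -9·(-2, 0, 1).

0, 1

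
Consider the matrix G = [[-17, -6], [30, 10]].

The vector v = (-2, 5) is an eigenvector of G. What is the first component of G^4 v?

First find the eigenvalue: Gv = (4, -10) = -2·(-2, 5), so λ = -2.
Then G^4 v = λ^4·v = (-2)^4·(-2, 5) = 16·(-2, 5) = (-32, 80).

-32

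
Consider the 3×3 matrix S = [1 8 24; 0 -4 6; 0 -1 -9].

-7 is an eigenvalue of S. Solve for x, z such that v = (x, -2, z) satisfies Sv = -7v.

We need (S + 7I)v = 0.
S + 7I = [[8, 8, 24], [0, 3, 6], [0, -1, -2]].
Row 1: (8)·x + (8)·-2 + (24)·z = 0
Row 2: (0)·x + (3)·-2 + (6)·z = 0
Row 3: (0)·x + (-1)·-2 + (-2)·z = 0
Solving gives x = -1, z = 1.
Check: S·(-1, -2, 1) = (7, 14, -7) = -7·(-1, -2, 1).

-1, 1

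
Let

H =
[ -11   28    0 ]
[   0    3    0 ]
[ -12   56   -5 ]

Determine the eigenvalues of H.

The characteristic polynomial is p(μ) = det(μI - H).
Cofactor expansion gives p(μ) = μ^3 + 13μ^2 + 7μ - 165.
Since p(-5) = 0, μ = -5 is a root.
Factor out (μ + 5): p(μ) = (μ + 5)·(μ^2 + 8μ - 33).
The quadratic factors as (μ + 11)·(μ - 3).
Eigenvalues: -11, -5, 3.

-11, -5, 3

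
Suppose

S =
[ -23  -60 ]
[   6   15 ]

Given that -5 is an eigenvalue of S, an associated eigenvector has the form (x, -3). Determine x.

We need (S + 5I)v = 0.
S + 5I = [[-18, -60], [6, 20]].
Row 1: (-18)·x + (-60)·-3 = 0
Row 2: (6)·x + (20)·-3 = 0
Solving gives x = 10.
Check: S·(10, -3) = (-50, 15) = -5·(10, -3).

10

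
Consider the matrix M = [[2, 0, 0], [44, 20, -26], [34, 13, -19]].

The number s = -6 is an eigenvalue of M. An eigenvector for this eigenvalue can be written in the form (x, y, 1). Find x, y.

0, 1

We need (M + 6I)v = 0.
M + 6I = [[8, 0, 0], [44, 26, -26], [34, 13, -13]].
Row 1: (8)·x + (0)·y + (0)·1 = 0
Row 2: (44)·x + (26)·y + (-26)·1 = 0
Row 3: (34)·x + (13)·y + (-13)·1 = 0
Solving gives x = 0, y = 1.
Check: M·(0, 1, 1) = (0, -6, -6) = -6·(0, 1, 1).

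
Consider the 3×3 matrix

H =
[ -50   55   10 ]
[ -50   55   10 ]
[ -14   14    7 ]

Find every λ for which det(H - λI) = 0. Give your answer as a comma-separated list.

0, 5, 7

Compute the characteristic polynomial p(r) = det(rI - H).
Expanding along the first row, p(r) = r^3 - 12r^2 + 35r.
Rational-root test: r = 0 gives p(0) = 0.
Factor out r: p(r) = r·(r^2 - 12r + 35).
The quadratic factors as (r - 5)·(r - 7).
Eigenvalues: 0, 5, 7.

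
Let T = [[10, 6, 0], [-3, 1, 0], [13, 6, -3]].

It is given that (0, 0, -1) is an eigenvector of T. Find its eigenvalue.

-3

Compute Tv: T·(0, 0, -1) = (0, 0, 3).
Since Tv = λv, compare component 3: 3 = λ·-1, so λ = -3.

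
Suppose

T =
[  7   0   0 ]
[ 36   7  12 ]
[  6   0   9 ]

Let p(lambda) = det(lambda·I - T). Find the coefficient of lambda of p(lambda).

175

p(lambda) = lambda^3 - 23·lambda^2 + 175·lambda - 441.
The coefficient of lambda is 175.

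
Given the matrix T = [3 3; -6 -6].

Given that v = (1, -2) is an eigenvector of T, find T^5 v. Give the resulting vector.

(-243, 486)

First find the eigenvalue: Tv = (-3, 6) = -3·(1, -2), so λ = -3.
Then T^5 v = λ^5·v = (-3)^5·(1, -2) = -243·(1, -2) = (-243, 486).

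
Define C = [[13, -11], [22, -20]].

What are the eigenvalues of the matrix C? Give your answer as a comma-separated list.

-9, 2

det(C - lambda·I) = (13 - lambda)(-20 - lambda) - (-11)·(22) = lambda^2 + 7·lambda - 18.
This factors as (lambda + 9)·(lambda - 2) = 0.
Eigenvalues: -9, 2.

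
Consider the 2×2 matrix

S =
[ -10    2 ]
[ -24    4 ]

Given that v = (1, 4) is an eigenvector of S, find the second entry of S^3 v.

First find the eigenvalue: Sv = (-2, -8) = -2·(1, 4), so λ = -2.
Then S^3 v = λ^3·v = (-2)^3·(1, 4) = -8·(1, 4) = (-8, -32).

-32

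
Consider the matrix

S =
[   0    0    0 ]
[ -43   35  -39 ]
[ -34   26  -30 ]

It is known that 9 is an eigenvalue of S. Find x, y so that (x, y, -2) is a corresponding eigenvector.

0, -3

We need (S - 9I)v = 0.
S - 9I = [[-9, 0, 0], [-43, 26, -39], [-34, 26, -39]].
Row 1: (-9)·x + (0)·y + (0)·-2 = 0
Row 2: (-43)·x + (26)·y + (-39)·-2 = 0
Row 3: (-34)·x + (26)·y + (-39)·-2 = 0
Solving gives x = 0, y = -3.
Check: S·(0, -3, -2) = (0, -27, -18) = 9·(0, -3, -2).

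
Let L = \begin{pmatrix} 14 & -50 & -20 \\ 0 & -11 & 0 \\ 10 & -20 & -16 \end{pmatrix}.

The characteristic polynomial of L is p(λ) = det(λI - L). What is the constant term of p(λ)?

-264

p(λ) = λ^3 + 13λ^2 - 2λ - 264.
The constant term is -264.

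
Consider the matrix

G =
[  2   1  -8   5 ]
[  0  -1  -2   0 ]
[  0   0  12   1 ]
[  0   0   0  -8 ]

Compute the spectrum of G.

G is upper triangular, so its eigenvalues are the diagonal entries.
Diagonal: 2, -1, 12, -8.

-8, -1, 2, 12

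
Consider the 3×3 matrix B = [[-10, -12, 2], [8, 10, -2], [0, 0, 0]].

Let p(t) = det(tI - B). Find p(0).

p(0) = det(0·I − B) = det(−B) = (−1)^3·det(B).
det(B) = 0, so p(0) = 0.

0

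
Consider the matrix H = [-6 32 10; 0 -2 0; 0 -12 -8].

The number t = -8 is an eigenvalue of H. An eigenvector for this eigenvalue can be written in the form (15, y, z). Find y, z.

We need (H + 8I)v = 0.
H + 8I = [[2, 32, 10], [0, 6, 0], [0, -12, 0]].
Row 1: (2)·15 + (32)·y + (10)·z = 0
Row 2: (0)·15 + (6)·y + (0)·z = 0
Row 3: (0)·15 + (-12)·y + (0)·z = 0
Solving gives y = 0, z = -3.
Check: H·(15, 0, -3) = (-120, 0, 24) = -8·(15, 0, -3).

0, -3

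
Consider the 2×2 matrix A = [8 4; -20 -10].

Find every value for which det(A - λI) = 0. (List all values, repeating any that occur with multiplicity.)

-2, 0

det(A - λI) = (8 - λ)(-10 - λ) - (4)·(-20) = λ^2 + 2λ.
This factors as (λ + 2)·λ = 0.
Eigenvalues: -2, 0.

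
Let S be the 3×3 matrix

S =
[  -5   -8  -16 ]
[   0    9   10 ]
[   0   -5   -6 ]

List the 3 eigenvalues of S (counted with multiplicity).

-5, -1, 4

Set up det(rI - S) = 0.
Expanding the 3×3 determinant: p(r) = r^3 + 2r^2 - 19r - 20.
Rational-root test: r = -1 gives p(-1) = 0.
Factor out (r + 1): p(r) = (r + 1)·(r^2 + r - 20).
The quadratic factors as (r + 5)·(r - 4).
Eigenvalues: -5, -1, 4.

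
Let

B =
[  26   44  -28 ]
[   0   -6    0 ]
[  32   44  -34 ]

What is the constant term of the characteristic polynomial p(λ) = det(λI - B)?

p(0) = det(0·I − B) = det(−B) = (−1)^3·det(B).
det(B) = -72, so p(0) = 72.

72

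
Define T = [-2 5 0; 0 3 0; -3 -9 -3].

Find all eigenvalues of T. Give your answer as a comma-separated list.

-3, -2, 3

The characteristic polynomial is p(lambda) = det(lambda·I - T).
Cofactor expansion gives p(lambda) = lambda^3 + 2·lambda^2 - 9·lambda - 18.
Rational-root test: lambda = -2 gives p(-2) = 0.
Factor out (lambda + 2): p(lambda) = (lambda + 2)·(lambda^2 - 9).
The quadratic factors as (lambda + 3)·(lambda - 3).
Eigenvalues: -3, -2, 3.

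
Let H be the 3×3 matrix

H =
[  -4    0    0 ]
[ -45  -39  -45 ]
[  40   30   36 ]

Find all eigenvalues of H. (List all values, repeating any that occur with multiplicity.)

Set up det(tI - H) = 0.
Expanding the 3×3 determinant: p(t) = t^3 + 7t^2 - 42t - 216.
Rational-root test: t = -4 gives p(-4) = 0.
Factor out (t + 4): p(t) = (t + 4)·(t^2 + 3t - 54).
The quadratic factors as (t + 9)·(t - 6).
Eigenvalues: -9, -4, 6.

-9, -4, 6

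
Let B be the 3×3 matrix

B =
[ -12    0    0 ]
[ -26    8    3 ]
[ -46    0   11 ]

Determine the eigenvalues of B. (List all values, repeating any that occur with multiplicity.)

-12, 8, 11

Compute the characteristic polynomial p(λ) = det(λI - B).
Expanding the 3×3 determinant: p(λ) = λ^3 - 7λ^2 - 140λ + 1056.
Since p(8) = 0, λ = 8 is a root.
Dividing by (λ - 8) leaves λ^2 + λ - 132.
The quadratic factors as (λ + 12)·(λ - 11).
Eigenvalues: -12, 8, 11.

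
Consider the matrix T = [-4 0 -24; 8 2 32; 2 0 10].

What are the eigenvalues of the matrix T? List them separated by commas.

2, 2, 4

Set up det(rI - T) = 0.
Expanding the 3×3 determinant: p(r) = r^3 - 8r^2 + 20r - 16.
Try r = 4: p(4) = 0, so 4 is a root.
Dividing by (r - 4) leaves r^2 - 4r + 4.
The quadratic factor is (r - 2)^2.
Eigenvalues: 2, 2, 4.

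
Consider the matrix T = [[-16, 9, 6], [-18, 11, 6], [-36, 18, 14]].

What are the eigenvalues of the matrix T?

Set up det(tI - T) = 0.
Expanding the 3×3 determinant: p(t) = t^3 - 9t^2 + 24t - 20.
Rational-root test: t = 2 gives p(2) = 0.
Factor out (t - 2): p(t) = (t - 2)·(t^2 - 7t + 10).
The quadratic factors as (t - 2)·(t - 5).
Eigenvalues: 2, 2, 5.

2, 2, 5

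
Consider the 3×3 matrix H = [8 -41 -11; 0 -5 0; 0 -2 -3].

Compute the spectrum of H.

-5, -3, 8

Set up det(λI - H) = 0.
Expanding along the first row, p(λ) = λ^3 - 49λ - 120.
Try λ = 8: p(8) = 0, so 8 is a root.
Dividing by (λ - 8) leaves λ^2 + 8λ + 15.
The quadratic factors as (λ + 5)·(λ + 3).
Eigenvalues: -5, -3, 8.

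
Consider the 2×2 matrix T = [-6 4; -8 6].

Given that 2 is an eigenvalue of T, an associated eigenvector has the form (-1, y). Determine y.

-2

We need (T - 2I)v = 0.
T - 2I = [[-8, 4], [-8, 4]].
Row 1: (-8)·-1 + (4)·y = 0
Row 2: (-8)·-1 + (4)·y = 0
Solving gives y = -2.
Check: T·(-1, -2) = (-2, -4) = 2·(-1, -2).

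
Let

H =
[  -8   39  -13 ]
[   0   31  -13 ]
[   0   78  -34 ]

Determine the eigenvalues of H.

The characteristic polynomial is p(λ) = det(λI - H).
Expanding the 3×3 determinant: p(λ) = λ^3 + 11λ^2 - 16λ - 320.
Since p(-8) = 0, λ = -8 is a root.
Factor out (λ + 8): p(λ) = (λ + 8)·(λ^2 + 3λ - 40).
The quadratic factors as (λ + 8)·(λ - 5).
Eigenvalues: -8, -8, 5.

-8, -8, 5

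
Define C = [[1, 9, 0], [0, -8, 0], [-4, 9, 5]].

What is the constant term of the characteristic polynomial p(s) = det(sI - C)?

40

p(0) = det(0·I − C) = det(−C) = (−1)^3·det(C).
det(C) = -40, so p(0) = 40.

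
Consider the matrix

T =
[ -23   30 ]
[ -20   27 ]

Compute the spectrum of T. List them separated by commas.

det(T - tI) = (-23 - t)(27 - t) - (30)·(-20) = t^2 - 4t - 21.
This factors as (t + 3)·(t - 7) = 0.
Eigenvalues: -3, 7.

-3, 7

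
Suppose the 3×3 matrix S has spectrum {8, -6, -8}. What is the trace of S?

-6

trace(S) is the sum of the eigenvalues: (8) + (-6) + (-8) = -6.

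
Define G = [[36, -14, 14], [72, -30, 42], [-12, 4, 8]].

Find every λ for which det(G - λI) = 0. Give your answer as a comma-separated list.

Set up det(μI - G) = 0.
Expanding the 3×3 determinant: p(μ) = μ^3 - 14μ^2 - 24μ + 576.
Rational-root test: μ = 12 gives p(12) = 0.
Factor out (μ - 12): p(μ) = (μ - 12)·(μ^2 - 2μ - 48).
The quadratic factors as (μ + 6)·(μ - 8).
Eigenvalues: -6, 8, 12.

-6, 8, 12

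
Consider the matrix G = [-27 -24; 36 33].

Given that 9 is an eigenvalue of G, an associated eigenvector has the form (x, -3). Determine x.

We need (G - 9I)v = 0.
G - 9I = [[-36, -24], [36, 24]].
Row 1: (-36)·x + (-24)·-3 = 0
Row 2: (36)·x + (24)·-3 = 0
Solving gives x = 2.
Check: G·(2, -3) = (18, -27) = 9·(2, -3).

2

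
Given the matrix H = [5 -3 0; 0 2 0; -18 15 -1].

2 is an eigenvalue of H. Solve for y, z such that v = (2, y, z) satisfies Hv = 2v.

2, -2

We need (H - 2I)v = 0.
H - 2I = [[3, -3, 0], [0, 0, 0], [-18, 15, -3]].
Row 1: (3)·2 + (-3)·y + (0)·z = 0
Row 2: (0)·2 + (0)·y + (0)·z = 0
Row 3: (-18)·2 + (15)·y + (-3)·z = 0
Solving gives y = 2, z = -2.
Check: H·(2, 2, -2) = (4, 4, -4) = 2·(2, 2, -2).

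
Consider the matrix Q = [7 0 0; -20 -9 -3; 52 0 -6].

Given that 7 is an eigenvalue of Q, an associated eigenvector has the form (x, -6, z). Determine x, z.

3, 12

We need (Q - 7I)v = 0.
Q - 7I = [[0, 0, 0], [-20, -16, -3], [52, 0, -13]].
Row 1: (0)·x + (0)·-6 + (0)·z = 0
Row 2: (-20)·x + (-16)·-6 + (-3)·z = 0
Row 3: (52)·x + (0)·-6 + (-13)·z = 0
Solving gives x = 3, z = 12.
Check: Q·(3, -6, 12) = (21, -42, 84) = 7·(3, -6, 12).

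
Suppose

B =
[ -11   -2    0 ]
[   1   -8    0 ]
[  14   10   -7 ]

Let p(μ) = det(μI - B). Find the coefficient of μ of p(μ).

223

p(μ) = μ^3 + 26μ^2 + 223μ + 630.
The coefficient of μ is 223.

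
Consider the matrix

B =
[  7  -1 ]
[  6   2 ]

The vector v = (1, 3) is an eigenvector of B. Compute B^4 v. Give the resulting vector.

(256, 768)

First find the eigenvalue: Bv = (4, 12) = 4·(1, 3), so λ = 4.
Then B^4 v = λ^4·v = 4^4·(1, 3) = 256·(1, 3) = (256, 768).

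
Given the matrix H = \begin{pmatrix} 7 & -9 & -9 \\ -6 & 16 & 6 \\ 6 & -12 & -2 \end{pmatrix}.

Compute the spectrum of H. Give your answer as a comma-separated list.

4, 7, 10

Compute the characteristic polynomial p(r) = det(rI - H).
Cofactor expansion gives p(r) = r^3 - 21r^2 + 138r - 280.
Try r = 10: p(10) = 0, so 10 is a root.
Factor out (r - 10): p(r) = (r - 10)·(r^2 - 11r + 28).
The quadratic factors as (r - 4)·(r - 7).
Eigenvalues: 4, 7, 10.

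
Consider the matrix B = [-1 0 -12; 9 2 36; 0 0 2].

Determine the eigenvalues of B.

-1, 2, 2

Compute the characteristic polynomial p(s) = det(sI - B).
Expanding the 3×3 determinant: p(s) = s^3 - 3s^2 + 4.
Try s = 2: p(2) = 0, so 2 is a root.
Dividing by (s - 2) leaves s^2 - s - 2.
The quadratic factors as (s + 1)·(s - 2).
Eigenvalues: -1, 2, 2.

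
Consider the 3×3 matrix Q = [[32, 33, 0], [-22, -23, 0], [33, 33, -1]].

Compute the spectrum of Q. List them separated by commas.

-1, -1, 10

Compute the characteristic polynomial p(λ) = det(λI - Q).
Cofactor expansion gives p(λ) = λ^3 - 8λ^2 - 19λ - 10.
Since p(10) = 0, λ = 10 is a root.
Factor out (λ - 10): p(λ) = (λ - 10)·(λ^2 + 2λ + 1).
The quadratic factor is (λ + 1)^2.
Eigenvalues: -1, -1, 10.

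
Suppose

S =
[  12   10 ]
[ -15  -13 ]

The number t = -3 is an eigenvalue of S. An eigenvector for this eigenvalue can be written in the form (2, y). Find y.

We need (S + 3I)v = 0.
S + 3I = [[15, 10], [-15, -10]].
Row 1: (15)·2 + (10)·y = 0
Row 2: (-15)·2 + (-10)·y = 0
Solving gives y = -3.
Check: S·(2, -3) = (-6, 9) = -3·(2, -3).

-3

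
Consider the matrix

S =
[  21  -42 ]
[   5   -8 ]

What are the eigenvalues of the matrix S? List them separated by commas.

det(S - λI) = (21 - λ)(-8 - λ) - (-42)·(5) = λ^2 - 13λ + 42.
This factors as (λ - 6)·(λ - 7) = 0.
Eigenvalues: 6, 7.

6, 7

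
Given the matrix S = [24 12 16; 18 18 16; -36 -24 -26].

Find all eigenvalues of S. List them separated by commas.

4, 6, 6

Set up det(tI - S) = 0.
Cofactor expansion gives p(t) = t^3 - 16t^2 + 84t - 144.
Rational-root test: t = 4 gives p(4) = 0.
Factor out (t - 4): p(t) = (t - 4)·(t^2 - 12t + 36).
The quadratic factor is (t - 6)^2.
Eigenvalues: 4, 6, 6.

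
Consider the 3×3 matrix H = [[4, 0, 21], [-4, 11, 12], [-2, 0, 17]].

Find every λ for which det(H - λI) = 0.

Compute the characteristic polynomial p(μ) = det(μI - H).
Expanding along the first row, p(μ) = μ^3 - 32μ^2 + 341μ - 1210.
Try μ = 10: p(10) = 0, so 10 is a root.
Dividing by (μ - 10) leaves μ^2 - 22μ + 121.
The quadratic factor is (μ - 11)^2.
Eigenvalues: 10, 11, 11.

10, 11, 11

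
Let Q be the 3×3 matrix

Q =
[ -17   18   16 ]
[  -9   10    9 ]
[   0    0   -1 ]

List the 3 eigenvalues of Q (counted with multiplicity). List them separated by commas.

-8, -1, 1

The characteristic polynomial is p(λ) = det(λI - Q).
Expanding along the first row, p(λ) = λ^3 + 8λ^2 - λ - 8.
Rational-root test: λ = -1 gives p(-1) = 0.
Dividing by (λ + 1) leaves λ^2 + 7λ - 8.
The quadratic factors as (λ + 8)·(λ - 1).
Eigenvalues: -8, -1, 1.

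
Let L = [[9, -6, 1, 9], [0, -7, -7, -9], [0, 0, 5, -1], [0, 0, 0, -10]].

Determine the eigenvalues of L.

L is upper triangular, so its eigenvalues are the diagonal entries.
Diagonal: 9, -7, 5, -10.

-10, -7, 5, 9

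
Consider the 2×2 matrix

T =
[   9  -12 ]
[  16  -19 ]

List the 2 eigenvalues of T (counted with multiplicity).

-7, -3

det(T - λI) = (9 - λ)(-19 - λ) - (-12)·(16) = λ^2 + 10λ + 21.
This factors as (λ + 7)·(λ + 3) = 0.
Eigenvalues: -7, -3.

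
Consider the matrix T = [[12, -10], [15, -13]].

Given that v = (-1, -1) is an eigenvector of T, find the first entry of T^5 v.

-32

First find the eigenvalue: Tv = (-2, -2) = 2·(-1, -1), so λ = 2.
Then T^5 v = λ^5·v = 2^5·(-1, -1) = 32·(-1, -1) = (-32, -32).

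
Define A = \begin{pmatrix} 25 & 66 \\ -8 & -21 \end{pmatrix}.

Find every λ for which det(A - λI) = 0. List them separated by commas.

1, 3

det(A - λI) = (25 - λ)(-21 - λ) - (66)·(-8) = λ^2 - 4λ + 3.
This factors as (λ - 1)·(λ - 3) = 0.
Eigenvalues: 1, 3.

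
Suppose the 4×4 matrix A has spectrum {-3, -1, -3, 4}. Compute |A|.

det(A) is the product of the eigenvalues: (-3) · (-1) · (-3) · (4) = -36.

-36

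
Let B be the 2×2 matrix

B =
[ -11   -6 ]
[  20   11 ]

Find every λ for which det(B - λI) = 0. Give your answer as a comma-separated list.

det(B - μI) = (-11 - μ)(11 - μ) - (-6)·(20) = μ^2 - 1.
This factors as (μ + 1)·(μ - 1) = 0.
Eigenvalues: -1, 1.

-1, 1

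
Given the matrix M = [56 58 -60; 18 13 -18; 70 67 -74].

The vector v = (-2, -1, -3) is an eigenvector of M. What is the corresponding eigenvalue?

-5

Compute Mv: M·(-2, -1, -3) = (10, 5, 15).
Since Mv = λv, compare component 1: 10 = λ·-2, so λ = -5.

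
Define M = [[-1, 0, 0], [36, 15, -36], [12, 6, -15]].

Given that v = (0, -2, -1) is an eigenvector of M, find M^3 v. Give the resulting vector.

(0, 54, 27)

First find the eigenvalue: Mv = (0, 6, 3) = -3·(0, -2, -1), so λ = -3.
Then M^3 v = λ^3·v = (-3)^3·(0, -2, -1) = -27·(0, -2, -1) = (0, 54, 27).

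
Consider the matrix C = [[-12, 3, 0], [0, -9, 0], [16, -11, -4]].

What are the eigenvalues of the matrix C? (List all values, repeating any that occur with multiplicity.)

-12, -9, -4

The characteristic polynomial is p(r) = det(rI - C).
Expanding the 3×3 determinant: p(r) = r^3 + 25r^2 + 192r + 432.
Rational-root test: r = -9 gives p(-9) = 0.
Factor out (r + 9): p(r) = (r + 9)·(r^2 + 16r + 48).
The quadratic factors as (r + 12)·(r + 4).
Eigenvalues: -12, -9, -4.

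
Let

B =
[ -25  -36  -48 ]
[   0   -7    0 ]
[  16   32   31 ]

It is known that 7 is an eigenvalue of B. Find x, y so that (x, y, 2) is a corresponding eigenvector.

-3, 0

We need (B - 7I)v = 0.
B - 7I = [[-32, -36, -48], [0, -14, 0], [16, 32, 24]].
Row 1: (-32)·x + (-36)·y + (-48)·2 = 0
Row 2: (0)·x + (-14)·y + (0)·2 = 0
Row 3: (16)·x + (32)·y + (24)·2 = 0
Solving gives x = -3, y = 0.
Check: B·(-3, 0, 2) = (-21, 0, 14) = 7·(-3, 0, 2).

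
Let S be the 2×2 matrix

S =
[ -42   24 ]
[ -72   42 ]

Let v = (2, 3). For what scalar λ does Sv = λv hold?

Compute Sv: S·(2, 3) = (-12, -18).
Since Sv = λv, compare component 1: -12 = λ·2, so λ = -6.

-6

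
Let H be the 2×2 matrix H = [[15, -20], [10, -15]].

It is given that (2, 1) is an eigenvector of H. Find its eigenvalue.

Compute Hv: H·(2, 1) = (10, 5).
Since Hv = λv, compare component 1: 10 = λ·2, so λ = 5.

5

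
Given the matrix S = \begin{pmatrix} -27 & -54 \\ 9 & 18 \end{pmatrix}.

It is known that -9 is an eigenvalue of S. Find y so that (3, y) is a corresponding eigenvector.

-1

We need (S + 9I)v = 0.
S + 9I = [[-18, -54], [9, 27]].
Row 1: (-18)·3 + (-54)·y = 0
Row 2: (9)·3 + (27)·y = 0
Solving gives y = -1.
Check: S·(3, -1) = (-27, 9) = -9·(3, -1).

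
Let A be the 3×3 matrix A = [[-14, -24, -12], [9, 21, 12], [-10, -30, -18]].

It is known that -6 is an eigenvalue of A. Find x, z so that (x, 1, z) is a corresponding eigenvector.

We need (A + 6I)v = 0.
A + 6I = [[-8, -24, -12], [9, 27, 12], [-10, -30, -12]].
Row 1: (-8)·x + (-24)·1 + (-12)·z = 0
Row 2: (9)·x + (27)·1 + (12)·z = 0
Row 3: (-10)·x + (-30)·1 + (-12)·z = 0
Solving gives x = -3, z = 0.
Check: A·(-3, 1, 0) = (18, -6, 0) = -6·(-3, 1, 0).

-3, 0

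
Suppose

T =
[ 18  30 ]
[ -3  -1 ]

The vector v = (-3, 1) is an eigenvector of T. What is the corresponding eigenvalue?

8

Compute Tv: T·(-3, 1) = (-24, 8).
Since Tv = λv, compare component 1: -24 = λ·-3, so λ = 8.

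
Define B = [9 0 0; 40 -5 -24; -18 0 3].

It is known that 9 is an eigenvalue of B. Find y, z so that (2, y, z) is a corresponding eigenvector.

We need (B - 9I)v = 0.
B - 9I = [[0, 0, 0], [40, -14, -24], [-18, 0, -6]].
Row 1: (0)·2 + (0)·y + (0)·z = 0
Row 2: (40)·2 + (-14)·y + (-24)·z = 0
Row 3: (-18)·2 + (0)·y + (-6)·z = 0
Solving gives y = 16, z = -6.
Check: B·(2, 16, -6) = (18, 144, -54) = 9·(2, 16, -6).

16, -6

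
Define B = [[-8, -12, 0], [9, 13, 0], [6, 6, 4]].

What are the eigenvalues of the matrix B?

The characteristic polynomial is p(λ) = det(λI - B).
Cofactor expansion gives p(λ) = λ^3 - 9λ^2 + 24λ - 16.
Try λ = 4: p(4) = 0, so 4 is a root.
Dividing by (λ - 4) leaves λ^2 - 5λ + 4.
The quadratic factors as (λ - 1)·(λ - 4).
Eigenvalues: 1, 4, 4.

1, 4, 4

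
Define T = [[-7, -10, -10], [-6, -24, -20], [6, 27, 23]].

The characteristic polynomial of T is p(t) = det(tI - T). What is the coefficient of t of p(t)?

p(t) = t^3 + 8t^2 - 5t - 84.
The coefficient of t is -5.

-5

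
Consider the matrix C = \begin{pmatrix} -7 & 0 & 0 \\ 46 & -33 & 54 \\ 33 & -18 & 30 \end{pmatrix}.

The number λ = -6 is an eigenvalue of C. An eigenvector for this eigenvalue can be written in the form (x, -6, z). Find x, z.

0, -3

We need (C + 6I)v = 0.
C + 6I = [[-1, 0, 0], [46, -27, 54], [33, -18, 36]].
Row 1: (-1)·x + (0)·-6 + (0)·z = 0
Row 2: (46)·x + (-27)·-6 + (54)·z = 0
Row 3: (33)·x + (-18)·-6 + (36)·z = 0
Solving gives x = 0, z = -3.
Check: C·(0, -6, -3) = (0, 36, 18) = -6·(0, -6, -3).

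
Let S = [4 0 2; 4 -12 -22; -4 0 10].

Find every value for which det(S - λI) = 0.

-12, 6, 8

Set up det(tI - S) = 0.
Cofactor expansion gives p(t) = t^3 - 2t^2 - 120t + 576.
Try t = 6: p(6) = 0, so 6 is a root.
Dividing by (t - 6) leaves t^2 + 4t - 96.
The quadratic factors as (t + 12)·(t - 8).
Eigenvalues: -12, 6, 8.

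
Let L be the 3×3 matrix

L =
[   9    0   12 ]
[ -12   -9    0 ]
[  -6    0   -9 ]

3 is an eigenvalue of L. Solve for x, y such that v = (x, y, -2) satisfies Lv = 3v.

4, -4

We need (L - 3I)v = 0.
L - 3I = [[6, 0, 12], [-12, -12, 0], [-6, 0, -12]].
Row 1: (6)·x + (0)·y + (12)·-2 = 0
Row 2: (-12)·x + (-12)·y + (0)·-2 = 0
Row 3: (-6)·x + (0)·y + (-12)·-2 = 0
Solving gives x = 4, y = -4.
Check: L·(4, -4, -2) = (12, -12, -6) = 3·(4, -4, -2).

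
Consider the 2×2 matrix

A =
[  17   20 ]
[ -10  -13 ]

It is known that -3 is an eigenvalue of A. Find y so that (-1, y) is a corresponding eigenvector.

We need (A + 3I)v = 0.
A + 3I = [[20, 20], [-10, -10]].
Row 1: (20)·-1 + (20)·y = 0
Row 2: (-10)·-1 + (-10)·y = 0
Solving gives y = 1.
Check: A·(-1, 1) = (3, -3) = -3·(-1, 1).

1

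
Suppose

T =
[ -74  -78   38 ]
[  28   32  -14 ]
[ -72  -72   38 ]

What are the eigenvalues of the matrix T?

-10, 2, 4

The characteristic polynomial is p(r) = det(rI - T).
Expanding along the first row, p(r) = r^3 + 4r^2 - 52r + 80.
Try r = 2: p(2) = 0, so 2 is a root.
Dividing by (r - 2) leaves r^2 + 6r - 40.
The quadratic factors as (r + 10)·(r - 4).
Eigenvalues: -10, 2, 4.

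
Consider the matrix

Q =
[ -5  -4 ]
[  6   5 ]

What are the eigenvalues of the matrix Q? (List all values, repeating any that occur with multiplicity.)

-1, 1

det(Q - λI) = (-5 - λ)(5 - λ) - (-4)·(6) = λ^2 - 1.
This factors as (λ + 1)·(λ - 1) = 0.
Eigenvalues: -1, 1.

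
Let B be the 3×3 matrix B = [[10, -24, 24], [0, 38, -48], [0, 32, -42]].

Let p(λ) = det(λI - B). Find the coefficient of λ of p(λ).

p(λ) = λ^3 - 6λ^2 - 100λ + 600.
The coefficient of λ is -100.

-100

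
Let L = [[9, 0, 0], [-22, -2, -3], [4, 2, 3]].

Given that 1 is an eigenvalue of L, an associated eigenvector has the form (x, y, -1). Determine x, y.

We need (L - 1I)v = 0.
L - 1I = [[8, 0, 0], [-22, -3, -3], [4, 2, 2]].
Row 1: (8)·x + (0)·y + (0)·-1 = 0
Row 2: (-22)·x + (-3)·y + (-3)·-1 = 0
Row 3: (4)·x + (2)·y + (2)·-1 = 0
Solving gives x = 0, y = 1.
Check: L·(0, 1, -1) = (0, 1, -1) = 1·(0, 1, -1).

0, 1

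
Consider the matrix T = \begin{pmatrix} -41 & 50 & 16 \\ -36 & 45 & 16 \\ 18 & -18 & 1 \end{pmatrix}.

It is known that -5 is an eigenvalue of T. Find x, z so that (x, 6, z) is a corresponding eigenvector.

7, -3

We need (T + 5I)v = 0.
T + 5I = [[-36, 50, 16], [-36, 50, 16], [18, -18, 6]].
Row 1: (-36)·x + (50)·6 + (16)·z = 0
Row 2: (-36)·x + (50)·6 + (16)·z = 0
Row 3: (18)·x + (-18)·6 + (6)·z = 0
Solving gives x = 7, z = -3.
Check: T·(7, 6, -3) = (-35, -30, 15) = -5·(7, 6, -3).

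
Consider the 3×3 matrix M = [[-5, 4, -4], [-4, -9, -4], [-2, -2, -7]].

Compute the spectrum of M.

-9, -7, -5

The characteristic polynomial is p(μ) = det(μI - M).
Expanding the 3×3 determinant: p(μ) = μ^3 + 21μ^2 + 143μ + 315.
Try μ = -9: p(-9) = 0, so -9 is a root.
Factor out (μ + 9): p(μ) = (μ + 9)·(μ^2 + 12μ + 35).
The quadratic factors as (μ + 7)·(μ + 5).
Eigenvalues: -9, -7, -5.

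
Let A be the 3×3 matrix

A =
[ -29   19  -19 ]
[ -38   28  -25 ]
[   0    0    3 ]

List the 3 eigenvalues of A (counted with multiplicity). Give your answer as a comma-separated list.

-10, 3, 9

Set up det(rI - A) = 0.
Expanding along the first row, p(r) = r^3 - 2r^2 - 93r + 270.
Try r = 3: p(3) = 0, so 3 is a root.
Dividing by (r - 3) leaves r^2 + r - 90.
The quadratic factors as (r + 10)·(r - 9).
Eigenvalues: -10, 3, 9.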